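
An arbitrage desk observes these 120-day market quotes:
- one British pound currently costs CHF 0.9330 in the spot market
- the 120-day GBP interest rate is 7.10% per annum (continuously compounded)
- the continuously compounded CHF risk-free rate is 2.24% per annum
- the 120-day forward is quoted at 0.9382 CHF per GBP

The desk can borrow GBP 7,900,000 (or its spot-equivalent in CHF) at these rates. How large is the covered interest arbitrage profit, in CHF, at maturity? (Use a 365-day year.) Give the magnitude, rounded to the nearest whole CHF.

T = 120/365 years.
Invest the GBP and cover forward: 7,900,000 × 1.023617033 × 0.9382 = CHF 7,586,824.25.
Convert at spot and invest in CHF: 7,900,000 × 0.9330 × 1.007391567 = CHF 7,425,181.02.
The quoted forward overvalues GBP, so borrow CHF, buy GBP at spot, deposit the GBP at 7.10%, and sell the proceeds forward at 0.9382.
Profit = 7,586,824.25 − 7,425,181.02 = CHF 161,643.

CHF 161,643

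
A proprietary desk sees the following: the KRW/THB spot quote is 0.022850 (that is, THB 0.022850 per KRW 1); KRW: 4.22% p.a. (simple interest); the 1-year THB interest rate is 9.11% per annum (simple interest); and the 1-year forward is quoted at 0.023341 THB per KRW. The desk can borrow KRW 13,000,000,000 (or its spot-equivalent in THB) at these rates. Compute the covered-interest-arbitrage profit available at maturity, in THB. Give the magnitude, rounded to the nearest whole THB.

T = 1 year.
Keep in KRW, deliver into the forward: 13,000,000,000·1.042200·0.023341 = THB 316,237,872.60.
Swap to THB now, deposit: 13,000,000,000·0.022850·1.091100 = THB 324,111,255.00.
The quoted forward undervalues KRW, so borrow KRW, convert to THB at spot, deposit the THB at 9.11%, and buy KRW forward at 0.023341 to cover the loan.
The gap between the two covered legs is THB 7,873,382.

THB 7,873,382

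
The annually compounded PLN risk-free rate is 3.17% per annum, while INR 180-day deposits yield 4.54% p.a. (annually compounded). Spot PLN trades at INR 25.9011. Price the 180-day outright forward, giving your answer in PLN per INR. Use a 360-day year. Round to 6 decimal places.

0.038355

T = 180/360 years.
INR accumulates by (1 + 0.0454)^(180/360) = 1.022448.
PLN accumulates by (1 + 0.0317)^(180/360) = 1.0157263.
CIP: F = S · (grow INR)/(grow PLN) = 25.9011 × 1.022448/1.0157263 = 26.07250 INR per PLN.
Invert for PLN per INR: 1 / 26.07250 = 0.038355.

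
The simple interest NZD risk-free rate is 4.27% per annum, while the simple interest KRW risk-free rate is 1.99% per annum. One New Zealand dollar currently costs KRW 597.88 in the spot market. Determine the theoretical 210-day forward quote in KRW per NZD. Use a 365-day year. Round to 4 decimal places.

590.2252

T = 210/365 years.
Growth of 1 KRW over T: 1 + 0.0199×210/365 = 1.011449315.
NZD growth factor: 1 + 0.0427×210/365 = 1.024567123.
So F = 597.88 × 1.011449315 / 1.024567123 = 590.225182 (KRW/NZD).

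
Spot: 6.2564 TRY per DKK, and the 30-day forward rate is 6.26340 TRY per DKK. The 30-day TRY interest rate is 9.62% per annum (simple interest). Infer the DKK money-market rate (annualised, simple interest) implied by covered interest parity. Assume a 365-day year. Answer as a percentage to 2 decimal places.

8.25%

T = 30/365 years.
CIP gives F = S · g_TRY/g_DKK, so g_TRY/g_DKK = 6.2634/6.2564 = 1.0011189.
The TRY side grows by 1 + 0.0962×30/365 = 1.0079068.
That pins the DKK growth at 1.0067803.
(1.0067803 − 1)/T = 0.082494, i.e. 8.25%.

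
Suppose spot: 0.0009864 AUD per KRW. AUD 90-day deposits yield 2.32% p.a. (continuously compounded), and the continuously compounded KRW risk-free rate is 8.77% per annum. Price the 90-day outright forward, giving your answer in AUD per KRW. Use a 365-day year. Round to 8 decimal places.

0.00097084

T = 90/365 years.
AUD growth factor: e^(0.0232×90/365) = 1.0057369.
KRW accumulates by e^(0.0877×90/365) = 1.0218602.
CIP: F = S · (grow AUD)/(grow KRW) = 0.0009864 × 1.0057369/1.0218602 = 0.0009708362 AUD per KRW.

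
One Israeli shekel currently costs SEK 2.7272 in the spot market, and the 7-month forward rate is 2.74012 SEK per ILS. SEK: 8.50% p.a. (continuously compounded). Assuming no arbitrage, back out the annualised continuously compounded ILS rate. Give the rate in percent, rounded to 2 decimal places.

T = 7/12 years.
CIP gives F = S · g_SEK/g_ILS, so g_SEK/g_ILS = 2.74012/2.7272 = 1.0047375.
SEK growth factor: e^(0.0850×7/12) = 1.0508332.
So the ILS growth factor = 1.0458784.
r = ln(1.0458784)/(7/12) = 0.076898 → 7.69%.

7.69%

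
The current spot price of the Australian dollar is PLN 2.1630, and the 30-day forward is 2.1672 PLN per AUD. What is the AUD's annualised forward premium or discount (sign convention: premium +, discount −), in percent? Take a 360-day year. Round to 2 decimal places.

+2.33%

T = 30/360 years.
(F − S)/S = (2.1672 − 2.163)/2.163 = 0.0019417.
Per annum: 0.0019417 / (30/360) = 0.023300 = 2.33%.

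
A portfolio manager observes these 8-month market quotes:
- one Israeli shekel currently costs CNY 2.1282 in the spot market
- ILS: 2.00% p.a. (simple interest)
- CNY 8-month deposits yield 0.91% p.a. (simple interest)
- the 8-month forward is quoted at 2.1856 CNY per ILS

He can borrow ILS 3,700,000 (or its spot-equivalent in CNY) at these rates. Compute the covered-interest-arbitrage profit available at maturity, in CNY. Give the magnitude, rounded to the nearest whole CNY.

CNY 272,432

T = 8/12 years.
Keep in ILS, deliver into the forward: 3,700,000·1.013333333·2.1856 = CNY 8,194,542.93.
Swap to CNY now, deposit: 3,700,000·2.1282·1.006066667 = CNY 7,922,111.00.
The quoted forward overvalues ILS, so borrow CNY, buy ILS at spot, deposit the ILS at 2.00%, and sell the proceeds forward at 2.1856.
Arbitrage profit = |8,194,542.93 − 7,922,111.00| = CNY 272,432.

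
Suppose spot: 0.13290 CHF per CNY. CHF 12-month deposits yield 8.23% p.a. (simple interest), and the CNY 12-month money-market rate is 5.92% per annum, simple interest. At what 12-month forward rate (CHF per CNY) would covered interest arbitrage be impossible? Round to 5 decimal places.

0.13580

T = 1 year.
Growth of 1 CHF over T: 1 + 0.0823×1 = 1.082300.
CNY growth factor: 1 + 0.0592×1 = 1.059200.
CIP: F = S · (grow CHF)/(grow CNY) = 0.1329 × 1.082300/1.059200 = 0.1357984 CHF per CNY.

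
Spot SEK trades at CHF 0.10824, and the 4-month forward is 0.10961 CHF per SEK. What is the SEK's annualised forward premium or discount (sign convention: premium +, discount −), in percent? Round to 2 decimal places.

T = 4/12 years.
Period premium: (0.10961 − 0.10824)/0.10824 = 0.0126571.
Per annum: 0.0126571 / (4/12) = 0.037971 = 3.80%.

+3.80%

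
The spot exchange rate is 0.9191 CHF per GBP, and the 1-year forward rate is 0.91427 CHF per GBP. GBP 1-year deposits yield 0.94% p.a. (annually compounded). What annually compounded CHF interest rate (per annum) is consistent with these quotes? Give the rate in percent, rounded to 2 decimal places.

0.41%

T = 1 year.
By CIP, F/S equals the CHF-to-GBP growth ratio: 0.91427/0.9191 = 0.9947449.
GBP growth factor: (1 + 0.0094)^1 = 1.009400.
That pins the CHF growth at 1.0040955.
Annualise: 1.0040955^(1/1) − 1 = 0.004096 = 0.41%.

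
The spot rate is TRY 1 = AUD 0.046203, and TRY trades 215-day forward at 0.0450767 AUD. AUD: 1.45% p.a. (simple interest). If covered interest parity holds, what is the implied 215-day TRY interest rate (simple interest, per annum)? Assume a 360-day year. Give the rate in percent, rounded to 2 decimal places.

T = 215/360 years.
F/S = 0.0450767/0.046203 = 0.9756228 = (growth of AUD) / (growth of TRY).
AUD growth factor: 1 + 0.0145×215/360 = 1.0086597.
Hence g_TRY = 1.0338624.
r = (1.0338624 − 1)/(215/360) = 0.056700 → 5.67%.

5.67%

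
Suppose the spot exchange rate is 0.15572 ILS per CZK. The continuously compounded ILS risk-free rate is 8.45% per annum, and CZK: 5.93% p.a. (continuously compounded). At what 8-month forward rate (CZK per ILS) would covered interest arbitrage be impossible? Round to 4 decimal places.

6.3148

T = 8/12 years.
Growth of 1 ILS over T: e^(0.0845×8/12) = 1.0579503.
CZK growth factor: e^(0.0593×8/12) = 1.0403252.
So F = 0.15572 × 1.0579503 / 1.0403252 = 0.1583582 (ILS/CZK).
Invert for CZK per ILS: 1 / 0.1583582 = 6.3148.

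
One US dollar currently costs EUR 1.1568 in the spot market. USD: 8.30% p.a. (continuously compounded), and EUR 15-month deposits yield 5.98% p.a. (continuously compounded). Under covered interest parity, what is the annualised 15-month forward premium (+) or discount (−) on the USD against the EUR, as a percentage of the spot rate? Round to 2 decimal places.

-2.29%

T = 15/12 years.
No-arbitrage forward: 1.1568 × 1.0776147 / 1.1093231 = 1.1237345 EUR/USD.
Annualised premium = (F − S)/S × (1/T) = (1.1237345 − 1.1568)/1.1568 ÷ (15/12) = -2.29%.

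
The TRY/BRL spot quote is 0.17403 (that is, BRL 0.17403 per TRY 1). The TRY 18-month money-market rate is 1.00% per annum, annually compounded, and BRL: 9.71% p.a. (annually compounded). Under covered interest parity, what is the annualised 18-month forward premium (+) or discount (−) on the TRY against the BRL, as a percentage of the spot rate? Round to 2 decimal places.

T = 18/12 years.
F = S · g_BRL/g_TRY = 0.17403 × 1.1491304/1.0150374 = 0.19702049.
Annualised premium = (F − S)/S × (1/T) = (0.19702049 − 0.17403)/0.17403 ÷ (18/12) = 8.81%.

+8.81%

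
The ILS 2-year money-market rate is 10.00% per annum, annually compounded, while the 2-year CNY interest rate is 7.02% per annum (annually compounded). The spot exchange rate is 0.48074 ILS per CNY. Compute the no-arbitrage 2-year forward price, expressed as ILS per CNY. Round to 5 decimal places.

T = 2 years.
ILS accumulates by (1 + 0.1000)^2 = 1.210000.
CNY growth factor: (1 + 0.0702)^2 = 1.145328.
Forward (ILS per CNY) = 0.48074 × 1.210000 / 1.145328 = 0.5078854.

0.50789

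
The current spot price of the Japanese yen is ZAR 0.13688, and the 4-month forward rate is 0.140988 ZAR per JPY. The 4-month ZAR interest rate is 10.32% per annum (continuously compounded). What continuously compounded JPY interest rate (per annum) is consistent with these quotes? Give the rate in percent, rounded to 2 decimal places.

T = 4/12 years.
F/S = 0.140988/0.13688 = 1.0300117 = (growth of ZAR) / (growth of JPY).
The ZAR side grows by e^(0.1032×4/12) = 1.0349985.
That pins the JPY growth at 1.0048415.
Take logs: ln 1.0048415 / (4/12) = 0.014489, so 1.45%.

1.45%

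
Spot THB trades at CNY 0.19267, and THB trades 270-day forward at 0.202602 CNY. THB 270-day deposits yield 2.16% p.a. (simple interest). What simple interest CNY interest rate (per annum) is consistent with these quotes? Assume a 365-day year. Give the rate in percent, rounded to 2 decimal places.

9.24%

T = 270/365 years.
By CIP, F/S equals the CNY-to-THB growth ratio: 0.202602/0.19267 = 1.0515493.
The THB side grows by 1 + 0.0216×270/365 = 1.0159781.
So the CNY growth factor = 1.0683511.
(1.0683511 − 1)/T = 0.092401, i.e. 9.24%.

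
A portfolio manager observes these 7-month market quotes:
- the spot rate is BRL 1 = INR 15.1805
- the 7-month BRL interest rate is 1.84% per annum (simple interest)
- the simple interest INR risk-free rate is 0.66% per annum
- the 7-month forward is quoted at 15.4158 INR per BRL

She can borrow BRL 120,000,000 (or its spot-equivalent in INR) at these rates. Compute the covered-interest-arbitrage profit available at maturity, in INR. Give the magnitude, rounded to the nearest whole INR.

INR 41,078,159

T = 7/12 years.
Keep in BRL, deliver into the forward: 120,000,000·1.010733333333·15.4158 = INR 1,869,751,550.40.
Swap to INR now, deposit: 120,000,000·15.1805·1.003850 = INR 1,828,673,391.00.
The quoted forward overvalues BRL, so borrow INR, buy BRL at spot, deposit the BRL at 1.84%, and sell the proceeds forward at 15.4158.
The gap between the two covered legs is INR 41,078,159.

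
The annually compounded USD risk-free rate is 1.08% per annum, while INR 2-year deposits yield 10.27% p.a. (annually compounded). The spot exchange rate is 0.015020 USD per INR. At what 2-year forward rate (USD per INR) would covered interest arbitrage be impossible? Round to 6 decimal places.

T = 2 years.
USD accumulates by (1 + 0.0108)^2 = 1.0217166.
Growth of 1 INR over T: (1 + 0.1027)^2 = 1.2159473.
So F = 0.01502 × 1.0217166 / 1.2159473 = 0.01262076 (USD/INR).

0.012621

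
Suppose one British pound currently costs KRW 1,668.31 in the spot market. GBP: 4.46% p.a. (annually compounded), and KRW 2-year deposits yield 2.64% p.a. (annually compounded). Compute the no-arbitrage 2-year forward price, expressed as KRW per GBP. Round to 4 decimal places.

1610.6827

T = 2 years.
KRW growth factor: (1 + 0.0264)^2 = 1.05349696.
GBP growth factor: (1 + 0.0446)^2 = 1.09118916.
CIP: F = S · (grow KRW)/(grow GBP) = 1668.31 × 1.05349696/1.09118916 = 1610.682710 KRW per GBP.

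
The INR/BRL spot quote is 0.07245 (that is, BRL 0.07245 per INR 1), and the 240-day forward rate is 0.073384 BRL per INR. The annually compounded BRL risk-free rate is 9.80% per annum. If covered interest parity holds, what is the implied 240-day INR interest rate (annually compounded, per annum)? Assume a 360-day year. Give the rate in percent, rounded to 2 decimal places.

7.71%

T = 240/360 years.
CIP gives F = S · g_BRL/g_INR, so g_BRL/g_INR = 0.073384/0.07245 = 1.0128916.
The BRL side grows by (1 + 0.0980)^(240/360) = 1.0643102.
That pins the INR growth at 1.0507642.
Annualise: 1.0507642^(360/240) − 1 = 0.077105 = 7.71%.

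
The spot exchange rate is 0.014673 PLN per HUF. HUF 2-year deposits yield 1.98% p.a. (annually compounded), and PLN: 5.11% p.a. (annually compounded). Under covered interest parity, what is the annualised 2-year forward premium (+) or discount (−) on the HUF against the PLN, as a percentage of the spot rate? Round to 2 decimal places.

+3.12%

T = 2 years.
No-arbitrage forward: 0.014673 × 1.1048112 / 1.039992 = 0.015587519 PLN/HUF.
Annualised premium = (F − S)/S × (1/T) = (0.015587519 − 0.014673)/0.014673 ÷ 2 = 3.12%.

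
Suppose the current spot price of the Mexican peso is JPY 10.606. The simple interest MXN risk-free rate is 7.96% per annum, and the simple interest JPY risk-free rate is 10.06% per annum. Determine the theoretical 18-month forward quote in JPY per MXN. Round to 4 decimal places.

T = 18/12 years.
Growth of 1 JPY over T: 1 + 0.1006×18/12 = 1.150900.
Growth of 1 MXN over T: 1 + 0.0796×18/12 = 1.119400.
So F = 10.606 × 1.150900 / 1.119400 = 10.904454 (JPY/MXN).

10.9045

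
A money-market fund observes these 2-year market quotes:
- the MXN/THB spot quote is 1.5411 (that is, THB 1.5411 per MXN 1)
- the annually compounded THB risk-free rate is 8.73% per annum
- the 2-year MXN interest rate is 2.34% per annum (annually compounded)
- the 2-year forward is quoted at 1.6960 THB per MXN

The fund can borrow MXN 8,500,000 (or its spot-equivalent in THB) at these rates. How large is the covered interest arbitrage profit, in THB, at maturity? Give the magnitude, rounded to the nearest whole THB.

THB 387,768

T = 2 years.
Invest the MXN and cover forward: 8,500,000 × 1.04734756 × 1.6960 = THB 15,098,562.42.
Convert at spot and invest in THB: 8,500,000 × 1.5411 × 1.18222129 = THB 15,486,330.46.
The quoted forward undervalues MXN, so borrow MXN, convert to THB at spot, deposit the THB at 8.73%, and buy MXN forward at 1.6960 to cover the loan.
Arbitrage profit = |15,098,562.42 − 15,486,330.46| = THB 387,768.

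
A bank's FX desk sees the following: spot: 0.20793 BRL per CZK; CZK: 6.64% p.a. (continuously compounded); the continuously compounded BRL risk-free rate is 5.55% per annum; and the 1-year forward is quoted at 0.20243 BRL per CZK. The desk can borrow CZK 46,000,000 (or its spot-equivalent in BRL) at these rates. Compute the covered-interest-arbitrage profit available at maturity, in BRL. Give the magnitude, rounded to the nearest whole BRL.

BRL 159,561

T = 1 year.
Invest the CZK and cover forward: 46,000,000 × 1.068654093 × 0.20243 = BRL 9,951,071.81.
Convert at spot and invest in BRL: 46,000,000 × 0.20793 × 1.057069017 = BRL 10,110,632.59.
The quoted forward undervalues CZK, so borrow CZK, convert to BRL at spot, deposit the BRL at 5.55%, and buy CZK forward at 0.20243 to cover the loan.
Arbitrage profit = |9,951,071.81 − 10,110,632.59| = BRL 159,561.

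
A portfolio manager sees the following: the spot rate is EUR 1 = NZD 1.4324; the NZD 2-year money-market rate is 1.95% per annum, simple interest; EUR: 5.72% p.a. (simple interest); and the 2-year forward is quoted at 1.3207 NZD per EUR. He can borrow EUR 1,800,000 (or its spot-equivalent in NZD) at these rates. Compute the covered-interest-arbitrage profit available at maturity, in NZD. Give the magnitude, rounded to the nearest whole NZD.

T = 2 years.
Route A — deposit EUR, sell forward: 1,800,000 × 1.114400 × 1.3207 = NZD 2,649,218.54.
Route B — convert at spot, deposit NZD: 1,800,000 × 1.4324 × 1.039000 = NZD 2,678,874.48.
The quoted forward undervalues EUR, so borrow EUR, convert to NZD at spot, deposit the NZD at 1.95%, and buy EUR forward at 1.3207 to cover the loan.
Arbitrage profit = |2,649,218.54 − 2,678,874.48| = NZD 29,656.

NZD 29,656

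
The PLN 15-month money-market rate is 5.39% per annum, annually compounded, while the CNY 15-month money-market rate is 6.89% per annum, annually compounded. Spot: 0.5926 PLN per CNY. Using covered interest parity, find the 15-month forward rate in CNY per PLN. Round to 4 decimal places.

T = 15/12 years.
PLN growth factor: (1 + 0.0539)^(15/12) = 1.067823.
CNY accumulates by (1 + 0.0689)^(15/12) = 1.0868543.
Forward (PLN per CNY) = 0.5926 × 1.067823 / 1.0868543 = 0.5822233.
Quoted the other way: 1/0.5822233 = 1.7176 CNY per PLN.

1.7176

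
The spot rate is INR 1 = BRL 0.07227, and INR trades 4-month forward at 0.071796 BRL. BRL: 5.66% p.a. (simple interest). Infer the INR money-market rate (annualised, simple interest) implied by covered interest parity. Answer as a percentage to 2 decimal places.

T = 4/12 years.
F/S = 0.071796/0.07227 = 0.9934413 = (growth of BRL) / (growth of INR).
The BRL side grows by 1 + 0.0566×4/12 = 1.0188667.
That pins the INR growth at 1.0255933.
r = (1.0255933 − 1)/(4/12) = 0.076780 → 7.68%.

7.68%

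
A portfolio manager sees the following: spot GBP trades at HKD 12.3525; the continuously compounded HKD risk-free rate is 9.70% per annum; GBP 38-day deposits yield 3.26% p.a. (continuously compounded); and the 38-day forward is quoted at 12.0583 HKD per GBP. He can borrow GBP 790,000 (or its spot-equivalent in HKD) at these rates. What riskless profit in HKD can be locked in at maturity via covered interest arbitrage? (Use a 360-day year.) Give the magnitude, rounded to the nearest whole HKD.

HKD 300,011

T = 38/360 years.
Invest the GBP and cover forward: 790,000 × 1.003447039 × 12.0583 = HKD 9,558,893.69.
Convert at spot and invest in HKD: 790,000 × 12.3525 × 1.010291486 = HKD 9,858,904.21.
The quoted forward undervalues GBP, so borrow GBP, convert to HKD at spot, deposit the HKD at 9.70%, and buy GBP forward at 12.0583 to cover the loan.
The gap between the two covered legs is HKD 300,011.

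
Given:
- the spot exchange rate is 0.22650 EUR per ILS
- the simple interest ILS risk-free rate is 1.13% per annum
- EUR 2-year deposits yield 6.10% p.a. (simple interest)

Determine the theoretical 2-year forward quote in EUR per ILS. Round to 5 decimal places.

T = 2 years.
Growth of 1 EUR over T: 1 + 0.0610×2 = 1.122000.
Growth of 1 ILS over T: 1 + 0.0113×2 = 1.022600.
So F = 0.2265 × 1.122000 / 1.022600 = 0.2485165 (EUR/ILS).

0.24852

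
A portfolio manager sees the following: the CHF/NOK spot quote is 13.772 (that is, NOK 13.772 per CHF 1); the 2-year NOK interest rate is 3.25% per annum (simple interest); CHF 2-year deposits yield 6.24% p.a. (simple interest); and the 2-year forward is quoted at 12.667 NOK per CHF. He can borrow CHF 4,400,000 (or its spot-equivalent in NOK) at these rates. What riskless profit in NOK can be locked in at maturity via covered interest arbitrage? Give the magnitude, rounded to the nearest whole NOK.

NOK 1,845,089

T = 2 years.
Invest the CHF and cover forward: 4,400,000 × 1.124800 × 12.667 = NOK 62,690,503.04.
Convert at spot and invest in NOK: 4,400,000 × 13.772 × 1.065000 = NOK 64,535,592.00.
The quoted forward undervalues CHF, so borrow CHF, convert to NOK at spot, deposit the NOK at 3.25%, and buy CHF forward at 12.667 to cover the loan.
Profit = 64,535,592.00 − 62,690,503.04 = NOK 1,845,089.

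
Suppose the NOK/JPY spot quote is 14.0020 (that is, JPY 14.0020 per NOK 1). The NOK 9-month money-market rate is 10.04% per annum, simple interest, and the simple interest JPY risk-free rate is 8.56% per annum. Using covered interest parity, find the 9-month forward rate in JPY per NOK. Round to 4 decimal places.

T = 9/12 years.
Growth of 1 JPY over T: 1 + 0.0856×9/12 = 1.064200.
NOK accumulates by 1 + 0.1004×9/12 = 1.075300.
Forward (JPY per NOK) = 14.002 × 1.064200 / 1.075300 = 13.857462.

13.8575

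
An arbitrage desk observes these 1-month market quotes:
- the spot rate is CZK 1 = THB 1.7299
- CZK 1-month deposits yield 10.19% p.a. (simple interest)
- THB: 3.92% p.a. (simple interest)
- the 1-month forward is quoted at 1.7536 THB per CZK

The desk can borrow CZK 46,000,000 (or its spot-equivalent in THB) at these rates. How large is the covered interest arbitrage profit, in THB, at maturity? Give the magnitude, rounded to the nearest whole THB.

T = 1/12 years.
Route A — deposit CZK, sell forward: 46,000,000 × 1.0084916667 × 1.7536 = THB 81,350,585.39.
Route B — convert at spot, deposit THB: 46,000,000 × 1.7299 × 1.0032666667 = THB 79,835,346.31.
The quoted forward overvalues CZK, so borrow THB, buy CZK at spot, deposit the CZK at 10.19%, and sell the proceeds forward at 1.7536.
Arbitrage profit = |81,350,585.39 − 79,835,346.31| = THB 1,515,239.

THB 1,515,239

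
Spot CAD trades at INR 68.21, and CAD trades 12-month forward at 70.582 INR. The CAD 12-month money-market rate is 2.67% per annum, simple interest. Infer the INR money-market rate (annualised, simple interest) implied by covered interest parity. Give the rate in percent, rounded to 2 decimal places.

T = 1 year.
CIP gives F = S · g_INR/g_CAD, so g_INR/g_CAD = 70.582/68.21 = 1.0347750.
The CAD side grows by 1 + 0.0267×1 = 1.026700.
So the INR growth factor = 1.0624035.
(1.0624035 − 1)/T = 0.062404, i.e. 6.24%.

6.24%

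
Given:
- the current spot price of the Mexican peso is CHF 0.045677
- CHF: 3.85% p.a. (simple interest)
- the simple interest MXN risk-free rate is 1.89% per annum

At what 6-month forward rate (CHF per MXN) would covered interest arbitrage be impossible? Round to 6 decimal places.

0.046120

T = 6/12 years.
Growth of 1 CHF over T: 1 + 0.0385×6/12 = 1.019250.
MXN accumulates by 1 + 0.0189×6/12 = 1.009450.
So F = 0.045677 × 1.019250 / 1.009450 = 0.04612044 (CHF/MXN).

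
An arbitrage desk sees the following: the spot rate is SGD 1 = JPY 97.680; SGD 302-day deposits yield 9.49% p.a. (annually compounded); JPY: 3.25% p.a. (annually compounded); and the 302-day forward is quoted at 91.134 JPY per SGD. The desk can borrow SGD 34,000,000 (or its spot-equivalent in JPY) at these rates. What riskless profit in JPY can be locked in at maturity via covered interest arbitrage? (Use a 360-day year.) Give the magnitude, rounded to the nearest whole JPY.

JPY 68,018,626

T = 302/360 years.
Keep in SGD, deliver into the forward: 34,000,000·1.079023227162·91.134 = JPY 3,343,413,894.66.
Swap to JPY now, deposit: 34,000,000·97.680·1.027193392912 = JPY 3,411,432,521.07.
The quoted forward undervalues SGD, so borrow SGD, convert to JPY at spot, deposit the JPY at 3.25%, and buy SGD forward at 91.134 to cover the loan.
Profit = 3,411,432,521.07 − 3,343,413,894.66 = JPY 68,018,626.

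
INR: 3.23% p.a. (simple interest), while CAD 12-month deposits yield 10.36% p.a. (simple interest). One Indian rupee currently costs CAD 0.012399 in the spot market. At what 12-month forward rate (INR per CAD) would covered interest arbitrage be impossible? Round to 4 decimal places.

T = 1 year.
CAD accumulates by 1 + 0.1036×1 = 1.103600.
INR accumulates by 1 + 0.0323×1 = 1.032300.
CIP: F = S · (grow CAD)/(grow INR) = 0.012399 × 1.103600/1.032300 = 0.013255387 CAD per INR.
Quoted the other way: 1/0.013255387 = 75.4410 INR per CAD.

75.4410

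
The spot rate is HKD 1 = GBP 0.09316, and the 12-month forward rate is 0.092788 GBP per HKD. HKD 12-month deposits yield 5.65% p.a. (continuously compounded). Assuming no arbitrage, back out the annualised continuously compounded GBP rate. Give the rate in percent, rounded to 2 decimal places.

5.25%

T = 1 year.
F/S = 0.092788/0.09316 = 0.9960069 = (growth of GBP) / (growth of HKD).
HKD growth factor: e^(0.0565×1) = 1.0581266.
So the GBP growth factor = 1.0539014.
Take logs: ln 1.0539014 / 1 = 0.052499, so 5.25%.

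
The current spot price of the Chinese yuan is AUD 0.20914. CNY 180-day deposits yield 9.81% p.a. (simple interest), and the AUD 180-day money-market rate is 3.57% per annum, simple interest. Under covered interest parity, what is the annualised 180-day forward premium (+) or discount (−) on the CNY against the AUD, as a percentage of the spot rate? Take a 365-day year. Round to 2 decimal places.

T = 180/365 years.
No-arbitrage forward: 0.20914 × 1.0176055 / 1.0483781 = 0.20300120 AUD/CNY.
Annualised premium = (F − S)/S × (1/T) = (0.20300120 − 0.20914)/0.20914 ÷ (180/365) = -5.95%.

-5.95%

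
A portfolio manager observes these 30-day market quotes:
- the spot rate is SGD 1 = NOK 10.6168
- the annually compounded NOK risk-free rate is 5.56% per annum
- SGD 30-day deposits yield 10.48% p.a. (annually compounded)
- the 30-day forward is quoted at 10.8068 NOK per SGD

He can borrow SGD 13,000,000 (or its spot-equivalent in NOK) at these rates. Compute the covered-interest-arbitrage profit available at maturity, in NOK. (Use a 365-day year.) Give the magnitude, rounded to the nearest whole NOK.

T = 30/365 years.
Invest the SGD and cover forward: 13,000,000 × 1.00822523106 × 10.8068 = NOK 141,643,949.55.
Convert at spot and invest in NOK: 13,000,000 × 10.6168 × 1.00445724594 = NOK 138,633,581.95.
The quoted forward overvalues SGD, so borrow NOK, buy SGD at spot, deposit the SGD at 10.48%, and sell the proceeds forward at 10.8068.
Arbitrage profit = |141,643,949.55 − 138,633,581.95| = NOK 3,010,368.

NOK 3,010,368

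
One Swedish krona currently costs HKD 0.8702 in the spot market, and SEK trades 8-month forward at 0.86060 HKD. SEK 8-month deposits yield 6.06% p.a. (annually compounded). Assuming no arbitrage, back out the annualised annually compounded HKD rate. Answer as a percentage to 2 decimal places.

T = 8/12 years.
F/S = 0.8606/0.8702 = 0.9889681 = (growth of HKD) / (growth of SEK).
The SEK side grows by (1 + 0.0606)^(8/12) = 1.0400026.
Hence g_HKD = 1.0285294.
r = 1.0285294^(12/8) − 1 = 0.043098 → 4.31%.

4.31%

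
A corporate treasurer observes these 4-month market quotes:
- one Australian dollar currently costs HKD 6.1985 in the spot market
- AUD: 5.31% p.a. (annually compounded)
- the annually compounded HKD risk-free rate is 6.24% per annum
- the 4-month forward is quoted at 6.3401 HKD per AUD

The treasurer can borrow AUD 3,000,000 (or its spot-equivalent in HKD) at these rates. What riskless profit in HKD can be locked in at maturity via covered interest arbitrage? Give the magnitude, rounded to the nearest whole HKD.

T = 4/12 years.
Route A — deposit AUD, sell forward: 3,000,000 × 1.0173956371 × 6.3401 = HKD 19,351,170.24.
Route B — convert at spot, deposit HKD: 3,000,000 × 6.1985 × 1.0203817615 = HKD 18,974,509.05.
The quoted forward overvalues AUD, so borrow HKD, buy AUD at spot, deposit the AUD at 5.31%, and sell the proceeds forward at 6.3401.
Arbitrage profit = |19,351,170.24 − 18,974,509.05| = HKD 376,661.

HKD 376,661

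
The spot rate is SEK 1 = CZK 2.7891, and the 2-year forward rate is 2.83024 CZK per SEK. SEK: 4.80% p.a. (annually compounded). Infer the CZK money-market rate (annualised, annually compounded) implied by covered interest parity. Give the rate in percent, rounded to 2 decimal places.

5.57%

T = 2 years.
By CIP, F/S equals the CZK-to-SEK growth ratio: 2.83024/2.7891 = 1.0147503.
SEK growth factor: (1 + 0.0480)^2 = 1.098304.
That pins the CZK growth at 1.1145043.
Annualise: 1.1145043^(1/2) − 1 = 0.055701 = 5.57%.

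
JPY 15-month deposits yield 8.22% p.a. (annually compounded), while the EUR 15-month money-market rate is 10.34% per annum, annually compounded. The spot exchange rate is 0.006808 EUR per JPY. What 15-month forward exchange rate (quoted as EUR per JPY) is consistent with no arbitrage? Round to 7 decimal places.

T = 15/12 years.
Growth of 1 EUR over T: (1 + 0.1034)^(15/12) = 1.1308792.
JPY accumulates by (1 + 0.0822)^(15/12) = 1.1037848.
So F = 0.006808 × 1.1308792 / 1.1037848 = 0.006975115 (EUR/JPY).

0.0069751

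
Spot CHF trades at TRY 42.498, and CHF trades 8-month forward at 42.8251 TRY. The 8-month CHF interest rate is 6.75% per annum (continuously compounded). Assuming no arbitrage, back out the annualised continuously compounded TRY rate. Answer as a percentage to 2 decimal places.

7.90%

T = 8/12 years.
F/S = 42.8251/42.498 = 1.0076968 = (growth of TRY) / (growth of CHF).
CHF growth factor: e^(0.0675×8/12) = 1.0460279.
Hence g_TRY = 1.054079.
Take logs: ln 1.054079 / (8/12) = 0.079001, so 7.90%.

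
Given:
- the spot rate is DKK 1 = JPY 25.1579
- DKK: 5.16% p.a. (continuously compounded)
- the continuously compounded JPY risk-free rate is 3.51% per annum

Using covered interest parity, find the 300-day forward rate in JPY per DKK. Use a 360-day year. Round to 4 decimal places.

T = 300/360 years.
JPY growth factor: e^(0.0351×300/360) = 1.02968198.
DKK accumulates by e^(0.0516×300/360) = 1.04393789.
So F = 25.1579 × 1.02968198 / 1.04393789 = 24.814346 (JPY/DKK).

24.8143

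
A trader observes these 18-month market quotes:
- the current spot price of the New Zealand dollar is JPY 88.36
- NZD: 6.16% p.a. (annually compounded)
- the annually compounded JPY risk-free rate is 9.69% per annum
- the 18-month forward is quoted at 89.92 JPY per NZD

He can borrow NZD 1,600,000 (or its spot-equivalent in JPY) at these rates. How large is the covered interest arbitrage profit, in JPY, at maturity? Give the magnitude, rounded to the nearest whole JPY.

JPY 5,046,598

T = 18/12 years.
Route A — deposit NZD, sell forward: 1,600,000 × 1.09380867838 × 89.92 = JPY 157,368,442.18.
Route B — convert at spot, deposit JPY: 1,600,000 × 88.36 × 1.1488162095 = JPY 162,415,040.43.
The quoted forward undervalues NZD, so borrow NZD, convert to JPY at spot, deposit the JPY at 9.69%, and buy NZD forward at 89.92 to cover the loan.
Arbitrage profit = |157,368,442.18 − 162,415,040.43| = JPY 5,046,598.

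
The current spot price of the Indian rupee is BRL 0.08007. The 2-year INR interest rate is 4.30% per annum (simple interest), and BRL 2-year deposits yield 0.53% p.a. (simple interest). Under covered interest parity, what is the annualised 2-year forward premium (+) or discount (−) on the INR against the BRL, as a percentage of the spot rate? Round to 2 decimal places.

T = 2 years.
CIP forward (BRL per INR) = 0.08007 × 1.010600/1.086000 = 0.07451081.
(F − S)/S ÷ T = (0.07451081 − 0.08007)/0.08007/2 = -0.034715 → -3.47%.

-3.47%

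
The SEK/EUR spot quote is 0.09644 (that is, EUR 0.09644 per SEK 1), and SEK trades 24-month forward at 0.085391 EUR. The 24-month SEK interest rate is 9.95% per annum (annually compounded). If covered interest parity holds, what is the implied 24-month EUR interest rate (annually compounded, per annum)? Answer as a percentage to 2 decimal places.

T = 2 years.
CIP gives F = S · g_EUR/g_SEK, so g_EUR/g_SEK = 0.085391/0.09644 = 0.8854314.
SEK growth factor: (1 + 0.0995)^2 = 1.2089002.
So the EUR growth factor = 1.0703982.
Annualise: 1.0703982^(1/2) − 1 = 0.034601 = 3.46%.

3.46%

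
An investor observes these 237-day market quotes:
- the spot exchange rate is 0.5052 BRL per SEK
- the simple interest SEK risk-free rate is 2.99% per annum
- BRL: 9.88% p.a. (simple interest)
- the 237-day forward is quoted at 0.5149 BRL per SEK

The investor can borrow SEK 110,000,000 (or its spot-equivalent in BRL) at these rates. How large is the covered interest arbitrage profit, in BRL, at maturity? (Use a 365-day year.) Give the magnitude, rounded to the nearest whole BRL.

T = 237/365 years.
Invest the SEK and cover forward: 110,000,000 × 1.0194145205 × 0.5149 = BRL 57,738,619.03.
Convert at spot and invest in BRL: 110,000,000 × 0.5052 × 1.0641523288 = BRL 59,137,073.22.
The quoted forward undervalues SEK, so borrow SEK, convert to BRL at spot, deposit the BRL at 9.88%, and buy SEK forward at 0.5149 to cover the loan.
Arbitrage profit = |57,738,619.03 − 59,137,073.22| = BRL 1,398,454.

BRL 1,398,454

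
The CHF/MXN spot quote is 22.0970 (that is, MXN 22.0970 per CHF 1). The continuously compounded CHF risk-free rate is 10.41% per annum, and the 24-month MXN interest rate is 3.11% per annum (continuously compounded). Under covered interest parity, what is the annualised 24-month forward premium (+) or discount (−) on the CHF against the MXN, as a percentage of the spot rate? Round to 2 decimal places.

T = 2 years.
F = S · g_MXN/g_CHF = 22.097 × 1.0641752/1.2314594 = 19.0952941.
Annualised premium = (F − S)/S × (1/T) = (19.0952941 − 22.097)/22.097 ÷ 2 = -6.79%.

-6.79%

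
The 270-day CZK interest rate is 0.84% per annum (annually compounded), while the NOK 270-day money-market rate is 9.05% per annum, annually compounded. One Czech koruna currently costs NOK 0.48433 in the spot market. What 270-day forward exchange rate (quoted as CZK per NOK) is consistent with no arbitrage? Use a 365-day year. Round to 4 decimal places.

1.9486

T = 270/365 years.
Growth of 1 NOK over T: (1 + 0.0905)^(270/365) = 1.0661853.
Growth of 1 CZK over T: (1 + 0.0084)^(270/365) = 1.0062069.
So F = 0.48433 × 1.0661853 / 1.0062069 = 0.5132001 (NOK/CZK).
Quoted the other way: 1/0.5132001 = 1.9486 CZK per NOK.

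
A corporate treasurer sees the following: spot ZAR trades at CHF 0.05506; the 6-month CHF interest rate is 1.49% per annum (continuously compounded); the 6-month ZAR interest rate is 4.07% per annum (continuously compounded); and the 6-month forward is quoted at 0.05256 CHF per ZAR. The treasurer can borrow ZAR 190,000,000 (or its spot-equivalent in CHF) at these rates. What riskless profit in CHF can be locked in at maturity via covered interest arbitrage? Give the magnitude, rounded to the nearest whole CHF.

T = 6/12 years.
Route A — deposit ZAR, sell forward: 190,000,000 × 1.020558473 × 0.05256 = CHF 10,191,705.13.
Route B — convert at spot, deposit CHF: 190,000,000 × 0.05506 × 1.0074778203 = CHF 10,539,628.47.
The quoted forward undervalues ZAR, so borrow ZAR, convert to CHF at spot, deposit the CHF at 1.49%, and buy ZAR forward at 0.05256 to cover the loan.
Arbitrage profit = |10,191,705.13 − 10,539,628.47| = CHF 347,923.

CHF 347,923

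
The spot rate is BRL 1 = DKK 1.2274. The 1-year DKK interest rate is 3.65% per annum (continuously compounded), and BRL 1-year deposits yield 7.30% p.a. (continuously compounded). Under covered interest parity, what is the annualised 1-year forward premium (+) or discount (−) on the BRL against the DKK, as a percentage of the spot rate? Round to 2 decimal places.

-3.58%

T = 1 year.
No-arbitrage forward: 1.2274 × 1.0371743 / 1.0757305 = 1.1834077 DKK/BRL.
(F − S)/S ÷ T = (1.1834077 − 1.2274)/1.2274/1 = -0.035842 → -3.58%.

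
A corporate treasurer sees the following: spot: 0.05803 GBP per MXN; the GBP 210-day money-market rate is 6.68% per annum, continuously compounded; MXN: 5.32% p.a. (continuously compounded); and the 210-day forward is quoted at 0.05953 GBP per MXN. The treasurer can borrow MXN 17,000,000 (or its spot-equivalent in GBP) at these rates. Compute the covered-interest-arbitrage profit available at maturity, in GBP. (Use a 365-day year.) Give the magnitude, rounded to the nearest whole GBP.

GBP 18,302

T = 210/365 years.
Invest the MXN and cover forward: 17,000,000 × 1.031081467 × 0.05953 = GBP 1,043,464.76.
Convert at spot and invest in GBP: 17,000,000 × 0.05803 × 1.039180973 = GBP 1,025,162.42.
The quoted forward overvalues MXN, so borrow GBP, buy MXN at spot, deposit the MXN at 5.32%, and sell the proceeds forward at 0.05953.
The gap between the two covered legs is GBP 18,302.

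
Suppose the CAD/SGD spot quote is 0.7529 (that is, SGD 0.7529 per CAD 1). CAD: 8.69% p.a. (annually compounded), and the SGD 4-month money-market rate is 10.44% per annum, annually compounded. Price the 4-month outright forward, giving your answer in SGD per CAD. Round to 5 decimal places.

0.75692

T = 4/12 years.
Growth of 1 SGD over T: (1 + 0.1044)^(4/12) = 1.0336547.
CAD accumulates by (1 + 0.0869)^(4/12) = 1.0281659.
Forward (SGD per CAD) = 0.7529 × 1.0336547 / 1.0281659 = 0.7569193.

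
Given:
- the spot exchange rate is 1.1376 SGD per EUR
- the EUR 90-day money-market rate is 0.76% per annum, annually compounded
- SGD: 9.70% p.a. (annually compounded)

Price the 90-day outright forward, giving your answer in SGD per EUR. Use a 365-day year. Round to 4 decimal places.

T = 90/365 years.
SGD accumulates by (1 + 0.0970)^(90/365) = 1.0230903.
EUR growth factor: (1 + 0.0076)^(90/365) = 1.0018686.
CIP: F = S · (grow SGD)/(grow EUR) = 1.1376 × 1.0230903/1.0018686 = 1.161697 SGD per EUR.

1.1617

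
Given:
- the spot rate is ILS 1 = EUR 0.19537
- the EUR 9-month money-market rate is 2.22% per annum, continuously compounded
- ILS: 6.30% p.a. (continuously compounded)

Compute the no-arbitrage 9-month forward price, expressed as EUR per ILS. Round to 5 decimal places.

T = 9/12 years.
EUR growth factor: e^(0.0222×9/12) = 1.0167894.
ILS accumulates by e^(0.0630×9/12) = 1.0483841.
CIP: F = S · (grow EUR)/(grow ILS) = 0.19537 × 1.0167894/1.0483841 = 0.1894822 EUR per ILS.

0.18948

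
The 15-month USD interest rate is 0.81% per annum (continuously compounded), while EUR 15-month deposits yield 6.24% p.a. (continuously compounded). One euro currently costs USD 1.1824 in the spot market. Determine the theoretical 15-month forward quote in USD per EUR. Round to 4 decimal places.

1.1048

T = 15/12 years.
Growth of 1 USD over T: e^(0.0081×15/12) = 1.0101764.
EUR growth factor: e^(0.0624×15/12) = 1.0811227.
Forward (USD per EUR) = 1.1824 × 1.0101764 / 1.0811227 = 1.104808.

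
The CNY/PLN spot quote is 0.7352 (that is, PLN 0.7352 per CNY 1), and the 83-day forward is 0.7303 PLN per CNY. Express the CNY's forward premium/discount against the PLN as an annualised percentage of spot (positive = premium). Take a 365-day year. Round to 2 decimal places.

-2.93%

T = 83/365 years.
Period premium: (0.7303 − 0.7352)/0.7352 = -0.0066649.
Per annum: -0.0066649 / (83/365) = -0.029309 = -2.93%.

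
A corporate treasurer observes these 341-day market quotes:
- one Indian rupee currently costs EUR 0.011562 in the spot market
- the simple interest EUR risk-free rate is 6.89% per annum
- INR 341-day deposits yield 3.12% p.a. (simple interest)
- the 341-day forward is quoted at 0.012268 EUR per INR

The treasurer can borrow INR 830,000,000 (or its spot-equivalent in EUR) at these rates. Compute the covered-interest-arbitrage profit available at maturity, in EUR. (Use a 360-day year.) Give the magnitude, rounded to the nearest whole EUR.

EUR 260,605

T = 341/360 years.
Route A — deposit INR, sell forward: 830,000,000 × 1.0295533333 × 0.012268 = EUR 10,483,365.04.
Route B — convert at spot, deposit EUR: 830,000,000 × 0.011562 × 1.0652636111 = EUR 10,222,759.63.
The quoted forward overvalues INR, so borrow EUR, buy INR at spot, deposit the INR at 3.12%, and sell the proceeds forward at 0.012268.
Profit = 10,483,365.04 − 10,222,759.63 = EUR 260,605.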